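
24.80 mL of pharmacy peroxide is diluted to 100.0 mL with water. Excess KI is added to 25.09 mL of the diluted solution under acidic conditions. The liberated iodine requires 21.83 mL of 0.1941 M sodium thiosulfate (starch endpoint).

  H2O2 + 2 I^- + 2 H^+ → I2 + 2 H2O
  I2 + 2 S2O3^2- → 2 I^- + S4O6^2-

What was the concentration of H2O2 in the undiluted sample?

0.3405 M

n(S2O3^2-) = 0.02183 × 0.1941 = 4.237 × 10^-3 mol
n(I2) = n(S2O3^2-)/2 = 2.119 × 10^-3 mol
n(H2O2) in the aliquot = 2.119 × 10^-3 mol (1:1 ratio)
[H2O2]_dilute = 2.119 × 10^-3 / 0.02509 = 0.08444 mol/L
[H2O2]_original = 0.08444 × 100.0/24.80 = 0.3405 mol/L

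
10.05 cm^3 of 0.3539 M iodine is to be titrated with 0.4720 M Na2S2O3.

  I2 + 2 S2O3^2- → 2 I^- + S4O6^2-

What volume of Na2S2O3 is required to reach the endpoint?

n(I2) = 0.01005 L × 0.3539 mol/L = 3.557 × 10^-3 mol
From the 2:1 stoichiometry, n(Na2S2O3) = 2/1 × 3.557 × 10^-3 = 7.113 × 10^-3 mol
V(Na2S2O3) = 7.113 × 10^-3 mol / 0.4720 mol/L = 0.01507 L = 15.07 mL

15.07 mL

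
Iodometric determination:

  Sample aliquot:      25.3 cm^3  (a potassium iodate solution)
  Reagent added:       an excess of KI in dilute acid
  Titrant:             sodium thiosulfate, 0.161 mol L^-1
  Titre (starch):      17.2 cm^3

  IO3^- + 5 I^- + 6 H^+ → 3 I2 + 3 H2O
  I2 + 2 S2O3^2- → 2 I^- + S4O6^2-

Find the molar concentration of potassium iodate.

n(S2O3^2-) = 0.0172 × 0.161 = 2.77 × 10^-3 mol
n(I2) = n(S2O3^2-)/2 = 1.38 × 10^-3 mol
From the 1:3 ratio, n(IO3^-) in the aliquot = 1/3 × 1.38 × 10^-3 = 4.62 × 10^-4 mol
[IO3^-] = 4.62 × 10^-4 / 0.0253 = 0.0182 mol/L

0.0182 mol/L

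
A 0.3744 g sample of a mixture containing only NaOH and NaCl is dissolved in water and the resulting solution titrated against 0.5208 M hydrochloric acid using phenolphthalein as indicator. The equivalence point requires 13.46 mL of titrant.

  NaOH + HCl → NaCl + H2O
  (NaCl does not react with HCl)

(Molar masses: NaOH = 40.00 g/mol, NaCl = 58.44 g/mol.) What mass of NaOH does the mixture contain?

0.2804 g

n(HCl) = 0.01346 × 0.5208 = 7.010 × 10^-3 mol
Let x = n(NaOH), y = n(NaCl).
Titrant: 1x = 7.010 × 10^-3;  mass: 40.00x + 58.44y = 0.3744
Solving, x = 7.010 × 10^-3 mol, y = 1.609 × 10^-3 mol
mass of NaOH = 7.010 × 10^-3 × 40.00 = 0.2804 g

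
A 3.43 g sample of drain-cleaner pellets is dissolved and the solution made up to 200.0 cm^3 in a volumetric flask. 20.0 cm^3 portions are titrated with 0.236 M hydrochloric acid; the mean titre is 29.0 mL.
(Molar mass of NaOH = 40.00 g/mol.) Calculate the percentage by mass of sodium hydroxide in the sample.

NaOH + HCl → NaCl + H2O
n(HCl) per titration = 0.0290 × 0.236 = 6.84 × 10^-3 mol
n(NaOH) in each aliquot = 6.84 × 10^-3 mol (1:1 ratio)
n(NaOH) in the whole flask = 6.84 × 10^-3 × 200.0/20.0 = 0.0684 mol
mass of NaOH = 0.0684 × 40.00 = 2.74 g
% NaOH = 2.74 / 3.43 × 100 = 79.8 %

79.8 %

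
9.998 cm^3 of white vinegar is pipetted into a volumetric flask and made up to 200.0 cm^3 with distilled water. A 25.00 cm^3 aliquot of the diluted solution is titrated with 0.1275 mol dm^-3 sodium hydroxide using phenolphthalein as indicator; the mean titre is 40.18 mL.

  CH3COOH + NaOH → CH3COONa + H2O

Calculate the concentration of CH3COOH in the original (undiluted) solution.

n(NaOH) = 0.04018 × 0.1275 = 5.123 × 10^-3 mol
n(CH3COOH) in the aliquot = 5.123 × 10^-3 mol (1:1 ratio)
[CH3COOH]_dilute = 5.123 × 10^-3 / 0.02500 = 0.2049 mol/L
Dilution factor = 200.0 / 9.998 = 20.00
[CH3COOH]_stock = 0.2049 × 20.00 = 4.099 mol/L

4.099 mol/L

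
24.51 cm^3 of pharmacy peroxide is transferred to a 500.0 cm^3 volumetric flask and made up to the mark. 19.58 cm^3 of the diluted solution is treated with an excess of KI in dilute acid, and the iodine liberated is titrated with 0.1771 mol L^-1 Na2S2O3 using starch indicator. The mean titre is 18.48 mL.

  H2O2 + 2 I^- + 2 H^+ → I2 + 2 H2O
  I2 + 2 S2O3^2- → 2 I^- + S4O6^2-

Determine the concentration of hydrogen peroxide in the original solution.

n(S2O3^2-) = 0.01848 × 0.1771 = 3.273 × 10^-3 mol
n(I2) = n(S2O3^2-)/2 = 1.636 × 10^-3 mol
n(H2O2) in the aliquot = 1.636 × 10^-3 mol (1:1 ratio)
[H2O2]_dilute = 1.636 × 10^-3 / 0.01958 = 0.08358 mol/L
[H2O2]_original = 0.08358 × 500.0/24.51 = 1.705 mol/L

1.705 mol/L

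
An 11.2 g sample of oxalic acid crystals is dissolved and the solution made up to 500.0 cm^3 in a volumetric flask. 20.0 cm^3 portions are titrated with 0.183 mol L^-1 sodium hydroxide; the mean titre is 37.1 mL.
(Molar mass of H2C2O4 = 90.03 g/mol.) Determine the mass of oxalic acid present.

H2C2O4 + 2 NaOH → Na2C2O4 + 2 H2O
n(NaOH) per titration = 0.0371 × 0.183 = 6.79 × 10^-3 mol
From the 1:2 ratio, n(H2C2O4) in each aliquot = 1/2 × 6.79 × 10^-3 = 3.39 × 10^-3 mol
n(H2C2O4) in the whole flask = 3.39 × 10^-3 × 500.0/20.0 = 0.0849 mol
mass of H2C2O4 = 0.0849 × 90.03 = 7.64 g

7.64 g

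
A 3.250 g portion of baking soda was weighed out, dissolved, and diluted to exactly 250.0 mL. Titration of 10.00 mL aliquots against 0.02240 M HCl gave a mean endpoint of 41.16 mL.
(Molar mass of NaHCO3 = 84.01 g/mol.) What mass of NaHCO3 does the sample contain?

1.936 g

NaHCO3 + HCl → NaCl + H2O + CO2
n(HCl) per titration = 0.04116 × 0.02240 = 9.220 × 10^-4 mol
n(NaHCO3) in each aliquot = 9.220 × 10^-4 mol (1:1 ratio)
n(NaHCO3) in the whole flask = 9.220 × 10^-4 × 250.0/10.00 = 0.02305 mol
mass of NaHCO3 = 0.02305 × 84.01 = 1.936 g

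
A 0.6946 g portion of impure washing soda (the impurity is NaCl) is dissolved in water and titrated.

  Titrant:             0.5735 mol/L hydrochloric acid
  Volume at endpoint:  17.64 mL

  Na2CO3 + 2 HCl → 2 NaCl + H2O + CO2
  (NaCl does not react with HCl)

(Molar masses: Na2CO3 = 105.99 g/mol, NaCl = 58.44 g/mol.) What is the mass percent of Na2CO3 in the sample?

n(HCl) = 0.01764 × 0.5735 = 0.01012 mol
Let x = n(Na2CO3), y = n(NaCl).
Titrant: 2x = 0.01012;  mass: 105.99x + 58.44y = 0.6946
Solving, x = 5.058 × 10^-3 mol, y = 2.712 × 10^-3 mol
mass of Na2CO3 = 5.058 × 10^-3 × 105.99 = 0.5361 g
% Na2CO3 = 0.5361 / 0.6946 × 100 = 77.18 %

77.18 %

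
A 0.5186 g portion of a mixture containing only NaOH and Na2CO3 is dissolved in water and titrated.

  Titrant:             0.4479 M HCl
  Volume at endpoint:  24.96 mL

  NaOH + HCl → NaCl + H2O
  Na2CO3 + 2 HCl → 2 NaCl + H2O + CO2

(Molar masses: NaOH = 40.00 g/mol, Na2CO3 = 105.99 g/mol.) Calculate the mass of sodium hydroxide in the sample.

0.2274 g

n(HCl) = 0.02496 × 0.4479 = 0.01118 mol
Let x = n(NaOH), y = n(Na2CO3).
Titrant: 1x + 2y = 0.01118;  mass: 40.00x + 105.99y = 0.5186
Solving, x = 5.684 × 10^-3 mol, y = 2.748 × 10^-3 mol
mass of NaOH = 5.684 × 10^-3 × 40.00 = 0.2274 g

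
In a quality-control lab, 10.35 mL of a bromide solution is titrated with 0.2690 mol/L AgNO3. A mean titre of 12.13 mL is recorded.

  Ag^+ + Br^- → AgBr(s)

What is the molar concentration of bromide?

0.3153 mol/L

n(AgNO3) = 0.01213 L × 0.2690 mol/L = 3.263 × 10^-3 mol
n(Br-) = 3.263 × 10^-3 mol (1:1 mole ratio)
[Br-] = 3.263 × 10^-3 mol / 0.01035 L = 0.3153 mol/L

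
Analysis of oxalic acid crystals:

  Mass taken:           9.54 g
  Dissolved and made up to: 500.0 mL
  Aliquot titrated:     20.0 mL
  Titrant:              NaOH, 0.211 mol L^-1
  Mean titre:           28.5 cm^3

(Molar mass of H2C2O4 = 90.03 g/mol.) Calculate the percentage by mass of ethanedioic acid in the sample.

70.9 %

H2C2O4 + 2 NaOH → Na2C2O4 + 2 H2O
n(NaOH) per titration = 0.0285 × 0.211 = 6.01 × 10^-3 mol
From the 1:2 ratio, n(H2C2O4) in each aliquot = 1/2 × 6.01 × 10^-3 = 3.01 × 10^-3 mol
n(H2C2O4) in the whole flask = 3.01 × 10^-3 × 500.0/20.0 = 0.0752 mol
mass of H2C2O4 = 0.0752 × 90.03 = 6.77 g
% H2C2O4 = 6.77 / 9.54 × 100 = 70.9 %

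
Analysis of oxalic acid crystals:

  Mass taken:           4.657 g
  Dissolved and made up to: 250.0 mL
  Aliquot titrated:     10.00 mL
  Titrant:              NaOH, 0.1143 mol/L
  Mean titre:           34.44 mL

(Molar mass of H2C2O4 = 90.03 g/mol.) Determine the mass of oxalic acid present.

4.430 g

H2C2O4 + 2 NaOH → Na2C2O4 + 2 H2O
n(NaOH) per titration = 0.03444 × 0.1143 = 3.936 × 10^-3 mol
From the 1:2 ratio, n(H2C2O4) in each aliquot = 1/2 × 3.936 × 10^-3 = 1.968 × 10^-3 mol
n(H2C2O4) in the whole flask = 1.968 × 10^-3 × 250.0/10.00 = 0.04921 mol
mass of H2C2O4 = 0.04921 × 90.03 = 4.430 g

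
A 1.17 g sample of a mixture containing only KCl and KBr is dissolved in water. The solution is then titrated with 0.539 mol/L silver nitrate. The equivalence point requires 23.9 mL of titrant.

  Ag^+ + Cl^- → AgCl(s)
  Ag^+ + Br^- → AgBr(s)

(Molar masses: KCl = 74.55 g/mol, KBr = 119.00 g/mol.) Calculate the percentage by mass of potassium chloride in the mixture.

52.0 %

n(AgNO3) = 0.0239 × 0.539 = 0.0129 mol
Let x = n(KCl), y = n(KBr).
Titrant: 1x + 1y = 0.0129;  mass: 74.55x + 119.00y = 1.17
Solving, x = 8.17 × 10^-3 mol, y = 4.72 × 10^-3 mol
mass of KCl = 8.17 × 10^-3 × 74.55 = 0.609 g
% KCl = 0.609 / 1.17 × 100 = 52.0 %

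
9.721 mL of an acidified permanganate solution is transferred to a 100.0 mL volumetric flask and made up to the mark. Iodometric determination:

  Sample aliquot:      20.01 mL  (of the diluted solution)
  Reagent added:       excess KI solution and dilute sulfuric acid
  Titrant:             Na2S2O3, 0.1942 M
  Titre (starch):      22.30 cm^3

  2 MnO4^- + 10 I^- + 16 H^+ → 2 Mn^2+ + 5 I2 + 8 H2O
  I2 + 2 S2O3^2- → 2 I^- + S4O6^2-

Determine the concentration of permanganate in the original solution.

0.4453 M

n(S2O3^2-) = 0.02230 × 0.1942 = 4.331 × 10^-3 mol
n(I2) = n(S2O3^2-)/2 = 2.165 × 10^-3 mol
From the 2:5 ratio, n(MnO4^-) in the aliquot = 2/5 × 2.165 × 10^-3 = 8.661 × 10^-4 mol
[MnO4^-]_dilute = 8.661 × 10^-4 / 0.02001 = 0.04328 mol/L
[MnO4^-]_original = 0.04328 × 100.0/9.721 = 0.4453 mol/L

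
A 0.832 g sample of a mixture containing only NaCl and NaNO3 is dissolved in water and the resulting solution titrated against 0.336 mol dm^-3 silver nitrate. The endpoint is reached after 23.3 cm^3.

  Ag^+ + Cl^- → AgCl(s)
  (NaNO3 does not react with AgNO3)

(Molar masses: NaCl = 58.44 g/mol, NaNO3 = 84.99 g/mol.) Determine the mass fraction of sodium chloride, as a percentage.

n(AgNO3) = 0.0233 × 0.336 = 7.83 × 10^-3 mol
Let x = n(NaCl), y = n(NaNO3).
Titrant: 1x = 7.83 × 10^-3;  mass: 58.44x + 84.99y = 0.832
Solving, x = 7.83 × 10^-3 mol, y = 4.41 × 10^-3 mol
mass of NaCl = 7.83 × 10^-3 × 58.44 = 0.458 g
% NaCl = 0.458 / 0.832 × 100 = 55.0 %

55.0 %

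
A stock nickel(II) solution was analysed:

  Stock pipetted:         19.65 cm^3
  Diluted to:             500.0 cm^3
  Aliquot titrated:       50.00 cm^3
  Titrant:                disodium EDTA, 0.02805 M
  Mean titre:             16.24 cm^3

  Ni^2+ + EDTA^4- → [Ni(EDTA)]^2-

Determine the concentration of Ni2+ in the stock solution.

0.2318 M

n(EDTA) = 0.01624 × 0.02805 = 4.555 × 10^-4 mol
n(Ni2+) in the aliquot = 4.555 × 10^-4 mol (1:1 ratio)
[Ni2+]_dilute = 4.555 × 10^-4 / 0.05000 = 0.009111 mol/L
Dilution factor = 500.0 / 19.65 = 25.45
[Ni2+]_stock = 0.009111 × 25.45 = 0.2318 mol/L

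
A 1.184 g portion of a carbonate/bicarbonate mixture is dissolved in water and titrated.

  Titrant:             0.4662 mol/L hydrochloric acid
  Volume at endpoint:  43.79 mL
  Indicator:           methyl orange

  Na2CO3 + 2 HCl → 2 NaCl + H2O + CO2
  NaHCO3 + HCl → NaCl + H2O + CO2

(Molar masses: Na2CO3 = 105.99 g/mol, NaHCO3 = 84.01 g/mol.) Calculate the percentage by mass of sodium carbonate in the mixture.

76.64 %

n(HCl) = 0.04379 × 0.4662 = 0.02041 mol
Let x = n(Na2CO3), y = n(NaHCO3).
Titrant: 2x + 1y = 0.02041;  mass: 105.99x + 84.01y = 1.184
Solving, x = 8.561 × 10^-3 mol, y = 3.292 × 10^-3 mol
mass of Na2CO3 = 8.561 × 10^-3 × 105.99 = 0.9074 g
% Na2CO3 = 0.9074 / 1.184 × 100 = 76.64 %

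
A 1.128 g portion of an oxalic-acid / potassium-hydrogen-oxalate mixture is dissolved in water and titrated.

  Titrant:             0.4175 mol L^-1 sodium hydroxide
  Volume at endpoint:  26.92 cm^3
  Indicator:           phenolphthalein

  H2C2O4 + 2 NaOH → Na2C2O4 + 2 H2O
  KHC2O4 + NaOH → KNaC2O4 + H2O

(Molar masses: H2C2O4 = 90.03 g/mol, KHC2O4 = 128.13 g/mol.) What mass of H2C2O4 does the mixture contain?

0.1690 g

n(NaOH) = 0.02692 × 0.4175 = 0.01124 mol
Let x = n(H2C2O4), y = n(KHC2O4).
Titrant: 2x + 1y = 0.01124;  mass: 90.03x + 128.13y = 1.128
Solving, x = 1.877 × 10^-3 mol, y = 7.484 × 10^-3 mol
mass of H2C2O4 = 1.877 × 10^-3 × 90.03 = 0.1690 g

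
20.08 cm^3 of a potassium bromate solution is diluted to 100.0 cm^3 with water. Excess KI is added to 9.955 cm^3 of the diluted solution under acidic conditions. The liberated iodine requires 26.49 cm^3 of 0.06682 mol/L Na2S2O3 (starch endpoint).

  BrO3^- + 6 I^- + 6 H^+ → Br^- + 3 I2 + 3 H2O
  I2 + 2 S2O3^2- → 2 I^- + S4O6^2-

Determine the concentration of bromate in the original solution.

n(S2O3^2-) = 0.02649 × 0.06682 = 1.770 × 10^-3 mol
n(I2) = n(S2O3^2-)/2 = 8.850 × 10^-4 mol
From the 1:3 ratio, n(BrO3^-) in the aliquot = 1/3 × 8.850 × 10^-4 = 2.950 × 10^-4 mol
[BrO3^-]_dilute = 2.950 × 10^-4 / 0.009955 = 0.02963 mol/L
[BrO3^-]_original = 0.02963 × 100.0/20.08 = 0.1476 mol/L

0.1476 mol/L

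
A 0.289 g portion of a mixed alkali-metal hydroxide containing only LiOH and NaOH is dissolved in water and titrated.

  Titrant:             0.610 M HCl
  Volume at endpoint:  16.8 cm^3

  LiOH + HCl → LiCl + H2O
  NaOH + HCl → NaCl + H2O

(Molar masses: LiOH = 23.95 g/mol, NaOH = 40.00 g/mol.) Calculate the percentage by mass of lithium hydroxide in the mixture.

62.4 %

n(HCl) = 0.0168 × 0.610 = 0.0102 mol
Let x = n(LiOH), y = n(NaOH).
Titrant: 1x + 1y = 0.0102;  mass: 23.95x + 40.00y = 0.289
Solving, x = 7.53 × 10^-3 mol, y = 2.71 × 10^-3 mol
mass of LiOH = 7.53 × 10^-3 × 23.95 = 0.180 g
% LiOH = 0.180 / 0.289 × 100 = 62.4 %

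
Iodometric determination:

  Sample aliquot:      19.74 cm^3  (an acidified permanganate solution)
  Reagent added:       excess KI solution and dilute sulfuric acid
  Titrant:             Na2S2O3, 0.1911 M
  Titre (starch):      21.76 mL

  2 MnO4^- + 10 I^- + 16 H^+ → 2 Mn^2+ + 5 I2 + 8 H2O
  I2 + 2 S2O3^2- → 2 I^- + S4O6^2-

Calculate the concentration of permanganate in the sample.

0.04213 M

n(S2O3^2-) = 0.02176 × 0.1911 = 4.158 × 10^-3 mol
n(I2) = n(S2O3^2-)/2 = 2.079 × 10^-3 mol
From the 2:5 ratio, n(MnO4^-) in the aliquot = 2/5 × 2.079 × 10^-3 = 8.317 × 10^-4 mol
[MnO4^-] = 8.317 × 10^-4 / 0.01974 = 0.04213 mol/L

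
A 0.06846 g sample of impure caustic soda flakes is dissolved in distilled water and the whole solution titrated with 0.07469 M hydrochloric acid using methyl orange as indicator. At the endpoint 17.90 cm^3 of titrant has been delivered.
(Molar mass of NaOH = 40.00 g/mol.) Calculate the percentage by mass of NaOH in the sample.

NaOH + HCl → NaCl + H2O
n(HCl) = 0.01790 L × 0.07469 mol/L = 1.337 × 10^-3 mol
n(NaOH) = 1.337 × 10^-3 mol (1:1 ratio)
mass of NaOH = 1.337 × 10^-3 × 40.00 g/mol = 0.05348 g
% NaOH = 0.05348 / 0.06846 × 100 = 78.12 %

78.12 %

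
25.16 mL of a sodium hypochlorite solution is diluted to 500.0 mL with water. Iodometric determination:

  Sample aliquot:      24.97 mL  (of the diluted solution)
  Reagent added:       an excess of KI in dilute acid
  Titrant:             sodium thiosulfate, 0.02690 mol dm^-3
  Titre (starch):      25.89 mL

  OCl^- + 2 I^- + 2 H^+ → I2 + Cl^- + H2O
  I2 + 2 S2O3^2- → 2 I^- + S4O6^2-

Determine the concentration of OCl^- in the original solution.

n(S2O3^2-) = 0.02589 × 0.02690 = 6.964 × 10^-4 mol
n(I2) = n(S2O3^2-)/2 = 3.482 × 10^-4 mol
n(OCl^-) in the aliquot = 3.482 × 10^-4 mol (1:1 ratio)
[OCl^-]_dilute = 3.482 × 10^-4 / 0.02497 = 0.01395 mol/L
[OCl^-]_original = 0.01395 × 500.0/25.16 = 0.2771 mol/L

0.2771 mol/L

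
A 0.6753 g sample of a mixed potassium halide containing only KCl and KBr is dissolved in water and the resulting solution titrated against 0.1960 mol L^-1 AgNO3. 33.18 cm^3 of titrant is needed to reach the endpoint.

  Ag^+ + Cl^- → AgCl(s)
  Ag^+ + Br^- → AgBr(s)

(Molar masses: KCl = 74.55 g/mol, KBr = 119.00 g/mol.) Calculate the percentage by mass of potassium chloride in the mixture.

n(AgNO3) = 0.03318 × 0.1960 = 6.503 × 10^-3 mol
Let x = n(KCl), y = n(KBr).
Titrant: 1x + 1y = 6.503 × 10^-3;  mass: 74.55x + 119.00y = 0.6753
Solving, x = 2.218 × 10^-3 mol, y = 4.285 × 10^-3 mol
mass of KCl = 2.218 × 10^-3 × 74.55 = 0.1654 g
% KCl = 0.1654 / 0.6753 × 100 = 24.49 %

24.49 %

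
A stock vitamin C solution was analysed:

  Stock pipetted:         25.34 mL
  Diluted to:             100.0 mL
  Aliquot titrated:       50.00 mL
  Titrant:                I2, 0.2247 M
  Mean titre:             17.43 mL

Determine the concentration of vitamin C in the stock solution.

C6H8O6 + I2 → C6H6O6 + 2 HI
n(I2) = 0.01743 × 0.2247 = 3.917 × 10^-3 mol
n(C6H8O6) in the aliquot = 3.917 × 10^-3 mol (1:1 ratio)
[C6H8O6]_dilute = 3.917 × 10^-3 / 0.05000 = 0.07833 mol/L
Dilution factor = 100.0 / 25.34 = 3.946
[C6H8O6]_stock = 0.07833 × 3.946 = 0.3091 mol/L

0.3091 M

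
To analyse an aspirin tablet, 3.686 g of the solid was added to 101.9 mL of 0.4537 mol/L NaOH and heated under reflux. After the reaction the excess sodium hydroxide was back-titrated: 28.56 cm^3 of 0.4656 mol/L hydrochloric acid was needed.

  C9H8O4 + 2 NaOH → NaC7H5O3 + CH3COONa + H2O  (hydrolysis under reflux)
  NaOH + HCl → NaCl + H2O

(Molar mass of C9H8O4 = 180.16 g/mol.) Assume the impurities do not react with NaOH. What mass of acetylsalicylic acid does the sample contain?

2.967 g

n(NaOH) added = 0.1019 × 0.4537 = 0.04623 mol
n(HCl) used in back-titration = 0.02856 × 0.4656 = 0.01330 mol
n(NaOH) left over = 0.01330 mol (1:1 ratio)
n(NaOH) consumed by analyte = 0.04623 − 0.01330 = 0.03293 mol
From the 1:2 ratio, n(C9H8O4) = 1/2 × 0.03293 = 0.01647 mol
mass of C9H8O4 = 0.01647 × 180.16 = 2.967 g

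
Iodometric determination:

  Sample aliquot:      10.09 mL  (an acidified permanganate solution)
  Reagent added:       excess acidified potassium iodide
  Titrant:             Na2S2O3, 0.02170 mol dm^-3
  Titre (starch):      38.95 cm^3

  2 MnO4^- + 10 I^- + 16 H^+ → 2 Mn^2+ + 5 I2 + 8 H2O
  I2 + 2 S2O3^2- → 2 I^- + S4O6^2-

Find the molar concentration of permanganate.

n(S2O3^2-) = 0.03895 × 0.02170 = 8.452 × 10^-4 mol
n(I2) = n(S2O3^2-)/2 = 4.226 × 10^-4 mol
From the 2:5 ratio, n(MnO4^-) in the aliquot = 2/5 × 4.226 × 10^-4 = 1.690 × 10^-4 mol
[MnO4^-] = 1.690 × 10^-4 / 0.01009 = 0.01675 mol/L

0.01675 mol/L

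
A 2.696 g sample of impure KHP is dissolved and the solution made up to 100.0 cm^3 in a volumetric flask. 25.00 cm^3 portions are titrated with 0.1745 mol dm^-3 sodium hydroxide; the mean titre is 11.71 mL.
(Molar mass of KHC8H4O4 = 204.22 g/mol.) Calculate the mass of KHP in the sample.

1.669 g

KHC8H4O4 + NaOH → KNaC8H4O4 + H2O
n(NaOH) per titration = 0.01171 × 0.1745 = 2.043 × 10^-3 mol
n(KHC8H4O4) in each aliquot = 2.043 × 10^-3 mol (1:1 ratio)
n(KHC8H4O4) in the whole flask = 2.043 × 10^-3 × 100.0/25.00 = 8.174 × 10^-3 mol
mass of KHC8H4O4 = 8.174 × 10^-3 × 204.22 = 1.669 g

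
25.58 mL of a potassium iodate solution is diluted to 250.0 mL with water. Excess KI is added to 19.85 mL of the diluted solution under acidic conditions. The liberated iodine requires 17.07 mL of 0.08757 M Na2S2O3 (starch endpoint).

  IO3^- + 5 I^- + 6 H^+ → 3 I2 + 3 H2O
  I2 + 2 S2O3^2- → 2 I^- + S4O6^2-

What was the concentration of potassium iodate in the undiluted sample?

n(S2O3^2-) = 0.01707 × 0.08757 = 1.495 × 10^-3 mol
n(I2) = n(S2O3^2-)/2 = 7.474 × 10^-4 mol
From the 1:3 ratio, n(IO3^-) in the aliquot = 1/3 × 7.474 × 10^-4 = 2.491 × 10^-4 mol
[IO3^-]_dilute = 2.491 × 10^-4 / 0.01985 = 0.01255 mol/L
[IO3^-]_original = 0.01255 × 250.0/25.58 = 0.1227 mol/L

0.1227 M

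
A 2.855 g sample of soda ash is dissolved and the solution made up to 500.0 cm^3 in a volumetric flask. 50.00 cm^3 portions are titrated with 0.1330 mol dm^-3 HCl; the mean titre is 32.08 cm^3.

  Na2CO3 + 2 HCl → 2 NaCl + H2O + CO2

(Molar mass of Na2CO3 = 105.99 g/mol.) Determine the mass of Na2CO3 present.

n(HCl) per titration = 0.03208 × 0.1330 = 4.267 × 10^-3 mol
From the 1:2 ratio, n(Na2CO3) in each aliquot = 1/2 × 4.267 × 10^-3 = 2.133 × 10^-3 mol
n(Na2CO3) in the whole flask = 2.133 × 10^-3 × 500.0/50.00 = 0.02133 mol
mass of Na2CO3 = 0.02133 × 105.99 = 2.261 g

2.261 g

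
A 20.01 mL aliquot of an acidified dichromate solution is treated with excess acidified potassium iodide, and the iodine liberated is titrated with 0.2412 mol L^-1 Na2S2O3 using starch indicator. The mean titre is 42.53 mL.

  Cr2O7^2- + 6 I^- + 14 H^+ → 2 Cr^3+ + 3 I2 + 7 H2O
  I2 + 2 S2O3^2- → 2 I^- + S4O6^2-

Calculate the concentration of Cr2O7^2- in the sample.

n(S2O3^2-) = 0.04253 × 0.2412 = 0.01026 mol
n(I2) = n(S2O3^2-)/2 = 5.129 × 10^-3 mol
From the 1:3 ratio, n(Cr2O7^2-) in the aliquot = 1/3 × 5.129 × 10^-3 = 1.710 × 10^-3 mol
[Cr2O7^2-] = 1.710 × 10^-3 / 0.02001 = 0.08544 mol/L

0.08544 mol/L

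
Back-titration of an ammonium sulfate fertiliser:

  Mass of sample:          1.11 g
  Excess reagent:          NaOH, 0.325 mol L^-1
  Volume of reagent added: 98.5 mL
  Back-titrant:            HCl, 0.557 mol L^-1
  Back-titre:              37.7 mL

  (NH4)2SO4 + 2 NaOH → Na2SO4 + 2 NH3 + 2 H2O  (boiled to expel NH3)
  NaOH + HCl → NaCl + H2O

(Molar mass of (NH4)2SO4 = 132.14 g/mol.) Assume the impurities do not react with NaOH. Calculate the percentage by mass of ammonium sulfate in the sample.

n(NaOH) added = 0.0985 × 0.325 = 0.0320 mol
n(HCl) used in back-titration = 0.0377 × 0.557 = 0.0210 mol
n(NaOH) left over = 0.0210 mol (1:1 ratio)
n(NaOH) consumed by analyte = 0.0320 − 0.0210 = 0.0110 mol
From the 1:2 ratio, n((NH4)2SO4) = 1/2 × 0.0110 = 5.51 × 10^-3 mol
mass of (NH4)2SO4 = 5.51 × 10^-3 × 132.14 = 0.728 g
% (NH4)2SO4 = 0.728 / 1.11 × 100 = 65.6 %

65.6 %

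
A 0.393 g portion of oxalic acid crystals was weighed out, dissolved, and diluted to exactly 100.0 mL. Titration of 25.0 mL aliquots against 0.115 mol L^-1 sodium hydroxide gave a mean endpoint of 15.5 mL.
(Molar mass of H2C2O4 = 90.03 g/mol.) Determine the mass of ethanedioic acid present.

0.321 g

H2C2O4 + 2 NaOH → Na2C2O4 + 2 H2O
n(NaOH) per titration = 0.0155 × 0.115 = 1.78 × 10^-3 mol
From the 1:2 ratio, n(H2C2O4) in each aliquot = 1/2 × 1.78 × 10^-3 = 8.91 × 10^-4 mol
n(H2C2O4) in the whole flask = 8.91 × 10^-4 × 100.0/25.0 = 3.56 × 10^-3 mol
mass of H2C2O4 = 3.56 × 10^-3 × 90.03 = 0.321 g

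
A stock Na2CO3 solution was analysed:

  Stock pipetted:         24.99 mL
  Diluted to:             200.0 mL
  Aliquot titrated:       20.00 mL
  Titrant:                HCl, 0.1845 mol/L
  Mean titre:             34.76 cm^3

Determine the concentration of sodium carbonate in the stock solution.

Na2CO3 + 2 HCl → 2 NaCl + H2O + CO2
n(HCl) = 0.03476 × 0.1845 = 6.413 × 10^-3 mol
From the 1:2 ratio, n(Na2CO3) in the aliquot = 1/2 × 6.413 × 10^-3 = 3.207 × 10^-3 mol
[Na2CO3]_dilute = 3.207 × 10^-3 / 0.02000 = 0.1603 mol/L
Dilution factor = 200.0 / 24.99 = 8.003
[Na2CO3]_stock = 0.1603 × 8.003 = 1.283 mol/L

1.283 mol/L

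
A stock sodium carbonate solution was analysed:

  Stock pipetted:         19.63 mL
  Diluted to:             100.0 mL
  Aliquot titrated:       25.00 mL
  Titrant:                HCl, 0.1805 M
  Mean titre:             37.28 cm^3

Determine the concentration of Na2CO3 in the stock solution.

Na2CO3 + 2 HCl → 2 NaCl + H2O + CO2
n(HCl) = 0.03728 × 0.1805 = 6.729 × 10^-3 mol
From the 1:2 ratio, n(Na2CO3) in the aliquot = 1/2 × 6.729 × 10^-3 = 3.365 × 10^-3 mol
[Na2CO3]_dilute = 3.365 × 10^-3 / 0.02500 = 0.1346 mol/L
Dilution factor = 100.0 / 19.63 = 5.094
[Na2CO3]_stock = 0.1346 × 5.094 = 0.6856 mol/L

0.6856 M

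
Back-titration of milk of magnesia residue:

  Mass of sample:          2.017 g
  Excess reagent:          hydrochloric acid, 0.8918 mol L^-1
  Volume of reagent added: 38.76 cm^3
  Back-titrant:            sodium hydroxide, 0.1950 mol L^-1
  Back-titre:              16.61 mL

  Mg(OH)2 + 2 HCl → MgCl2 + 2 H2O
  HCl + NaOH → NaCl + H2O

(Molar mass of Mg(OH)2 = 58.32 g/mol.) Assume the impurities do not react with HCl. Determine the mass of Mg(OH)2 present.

n(HCl) added = 0.03876 × 0.8918 = 0.03457 mol
n(NaOH) used in back-titration = 0.01661 × 0.1950 = 3.239 × 10^-3 mol
n(HCl) left over = 3.239 × 10^-3 mol (1:1 ratio)
n(HCl) consumed by analyte = 0.03457 − 3.239 × 10^-3 = 0.03133 mol
From the 1:2 ratio, n(Mg(OH)2) = 1/2 × 0.03133 = 0.01566 mol
mass of Mg(OH)2 = 0.01566 × 58.32 = 0.9135 g

0.9135 g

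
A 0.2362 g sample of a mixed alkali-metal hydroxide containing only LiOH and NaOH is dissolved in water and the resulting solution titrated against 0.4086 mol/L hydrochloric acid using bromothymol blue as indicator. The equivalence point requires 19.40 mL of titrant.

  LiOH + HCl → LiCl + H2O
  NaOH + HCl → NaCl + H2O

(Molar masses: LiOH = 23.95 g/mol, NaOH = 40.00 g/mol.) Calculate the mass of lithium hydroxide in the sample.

n(HCl) = 0.01940 × 0.4086 = 7.927 × 10^-3 mol
Let x = n(LiOH), y = n(NaOH).
Titrant: 1x + 1y = 7.927 × 10^-3;  mass: 23.95x + 40.00y = 0.2362
Solving, x = 5.039 × 10^-3 mol, y = 2.888 × 10^-3 mol
mass of LiOH = 5.039 × 10^-3 × 23.95 = 0.1207 g

0.1207 g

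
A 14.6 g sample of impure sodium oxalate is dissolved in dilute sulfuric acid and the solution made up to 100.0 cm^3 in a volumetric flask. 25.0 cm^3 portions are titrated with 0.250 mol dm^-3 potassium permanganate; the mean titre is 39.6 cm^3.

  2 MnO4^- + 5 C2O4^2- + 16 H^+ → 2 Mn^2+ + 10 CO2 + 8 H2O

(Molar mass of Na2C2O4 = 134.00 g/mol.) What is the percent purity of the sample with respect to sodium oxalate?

n(KMnO4) per titration = 0.0396 × 0.250 = 9.90 × 10^-3 mol
From the 5:2 ratio, n(Na2C2O4) in each aliquot = 5/2 × 9.90 × 10^-3 = 0.0248 mol
n(Na2C2O4) in the whole flask = 0.0248 × 100.0/25.0 = 0.0990 mol
mass of Na2C2O4 = 0.0990 × 134.00 = 13.3 g
% Na2C2O4 = 13.3 / 14.6 × 100 = 90.9 %

90.9 %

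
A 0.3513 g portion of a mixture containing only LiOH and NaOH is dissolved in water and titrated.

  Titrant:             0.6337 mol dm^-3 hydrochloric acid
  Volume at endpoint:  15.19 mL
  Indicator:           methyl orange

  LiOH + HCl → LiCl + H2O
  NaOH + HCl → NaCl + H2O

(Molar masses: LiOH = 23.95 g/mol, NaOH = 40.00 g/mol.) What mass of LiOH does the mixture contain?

0.05034 g

n(HCl) = 0.01519 × 0.6337 = 9.626 × 10^-3 mol
Let x = n(LiOH), y = n(NaOH).
Titrant: 1x + 1y = 9.626 × 10^-3;  mass: 23.95x + 40.00y = 0.3513
Solving, x = 2.102 × 10^-3 mol, y = 7.524 × 10^-3 mol
mass of LiOH = 2.102 × 10^-3 × 23.95 = 0.05034 g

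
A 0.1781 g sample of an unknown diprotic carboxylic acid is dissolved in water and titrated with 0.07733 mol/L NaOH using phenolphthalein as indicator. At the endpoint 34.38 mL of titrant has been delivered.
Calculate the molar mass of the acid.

134.0 g/mol

n(NaOH) = 0.03438 L × 0.07733 mol/L = 2.659 × 10^-3 mol
From the 1:2 ratio, n(H2A) = 1/2 × 2.659 × 10^-3 = 1.329 × 10^-3 mol
M = m / n = 0.1781 g / 1.329 × 10^-3 mol = 134.0 g/mol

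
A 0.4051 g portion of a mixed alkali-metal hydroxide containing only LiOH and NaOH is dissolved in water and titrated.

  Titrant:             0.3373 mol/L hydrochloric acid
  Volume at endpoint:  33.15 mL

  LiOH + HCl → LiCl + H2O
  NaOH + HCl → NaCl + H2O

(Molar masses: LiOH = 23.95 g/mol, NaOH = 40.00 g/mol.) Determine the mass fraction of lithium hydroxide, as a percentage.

n(HCl) = 0.03315 × 0.3373 = 0.01118 mol
Let x = n(LiOH), y = n(NaOH).
Titrant: 1x + 1y = 0.01118;  mass: 23.95x + 40.00y = 0.4051
Solving, x = 2.627 × 10^-3 mol, y = 8.555 × 10^-3 mol
mass of LiOH = 2.627 × 10^-3 × 23.95 = 0.06291 g
% LiOH = 0.06291 / 0.4051 × 100 = 15.53 %

15.53 %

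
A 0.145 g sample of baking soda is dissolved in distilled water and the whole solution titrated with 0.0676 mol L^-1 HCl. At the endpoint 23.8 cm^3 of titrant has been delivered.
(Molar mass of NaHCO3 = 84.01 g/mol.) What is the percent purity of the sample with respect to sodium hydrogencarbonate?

93.2 %

NaHCO3 + HCl → NaCl + H2O + CO2
n(HCl) = 0.0238 L × 0.0676 mol/L = 1.61 × 10^-3 mol
n(NaHCO3) = 1.61 × 10^-3 mol (1:1 ratio)
mass of NaHCO3 = 1.61 × 10^-3 × 84.01 g/mol = 0.135 g
% NaHCO3 = 0.135 / 0.145 × 100 = 93.2 %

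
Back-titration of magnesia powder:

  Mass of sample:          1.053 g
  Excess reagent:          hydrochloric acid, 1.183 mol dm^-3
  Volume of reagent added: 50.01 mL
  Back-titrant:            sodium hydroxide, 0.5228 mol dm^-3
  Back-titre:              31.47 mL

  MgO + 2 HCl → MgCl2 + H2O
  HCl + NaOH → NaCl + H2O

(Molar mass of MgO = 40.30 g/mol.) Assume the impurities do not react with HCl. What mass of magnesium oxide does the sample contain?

0.8606 g

n(HCl) added = 0.05001 × 1.183 = 0.05916 mol
n(NaOH) used in back-titration = 0.03147 × 0.5228 = 0.01645 mol
n(HCl) left over = 0.01645 mol (1:1 ratio)
n(HCl) consumed by analyte = 0.05916 − 0.01645 = 0.04271 mol
From the 1:2 ratio, n(MgO) = 1/2 × 0.04271 = 0.02135 mol
mass of MgO = 0.02135 × 40.30 = 0.8606 g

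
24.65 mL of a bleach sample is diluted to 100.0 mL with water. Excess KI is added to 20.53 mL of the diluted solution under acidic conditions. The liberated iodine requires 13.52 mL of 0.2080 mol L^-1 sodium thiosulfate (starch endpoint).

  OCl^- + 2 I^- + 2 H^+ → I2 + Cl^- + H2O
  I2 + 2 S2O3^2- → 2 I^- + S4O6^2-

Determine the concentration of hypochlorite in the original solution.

n(S2O3^2-) = 0.01352 × 0.2080 = 2.812 × 10^-3 mol
n(I2) = n(S2O3^2-)/2 = 1.406 × 10^-3 mol
n(OCl^-) in the aliquot = 1.406 × 10^-3 mol (1:1 ratio)
[OCl^-]_dilute = 1.406 × 10^-3 / 0.02053 = 0.06849 mol/L
[OCl^-]_original = 0.06849 × 100.0/24.65 = 0.2778 mol/L

0.2778 mol/L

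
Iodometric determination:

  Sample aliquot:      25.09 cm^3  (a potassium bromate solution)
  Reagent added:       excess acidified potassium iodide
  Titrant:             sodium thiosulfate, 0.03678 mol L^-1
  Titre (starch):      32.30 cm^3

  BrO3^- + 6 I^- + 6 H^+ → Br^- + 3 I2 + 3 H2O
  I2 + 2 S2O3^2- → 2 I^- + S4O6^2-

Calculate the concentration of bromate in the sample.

n(S2O3^2-) = 0.03230 × 0.03678 = 1.188 × 10^-3 mol
n(I2) = n(S2O3^2-)/2 = 5.940 × 10^-4 mol
From the 1:3 ratio, n(BrO3^-) in the aliquot = 1/3 × 5.940 × 10^-4 = 1.980 × 10^-4 mol
[BrO3^-] = 1.980 × 10^-4 / 0.02509 = 0.007892 mol/L

0.007892 mol/L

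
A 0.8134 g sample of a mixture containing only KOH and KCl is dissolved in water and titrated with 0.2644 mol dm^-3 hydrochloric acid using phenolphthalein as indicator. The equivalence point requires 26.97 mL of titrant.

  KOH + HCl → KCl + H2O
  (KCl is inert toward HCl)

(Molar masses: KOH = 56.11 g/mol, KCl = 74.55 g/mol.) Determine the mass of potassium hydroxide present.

n(HCl) = 0.02697 × 0.2644 = 7.131 × 10^-3 mol
Let x = n(KOH), y = n(KCl).
Titrant: 1x = 7.131 × 10^-3;  mass: 56.11x + 74.55y = 0.8134
Solving, x = 7.131 × 10^-3 mol, y = 5.544 × 10^-3 mol
mass of KOH = 7.131 × 10^-3 × 56.11 = 0.4001 g

0.4001 g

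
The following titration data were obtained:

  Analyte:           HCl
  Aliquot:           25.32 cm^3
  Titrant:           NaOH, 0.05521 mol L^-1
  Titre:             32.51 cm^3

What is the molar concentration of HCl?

0.07089 mol/L

HCl + NaOH → NaCl + H2O
n(NaOH) = 0.03251 L × 0.05521 mol/L = 1.795 × 10^-3 mol
n(HCl) = 1.795 × 10^-3 mol (1:1 mole ratio)
[HCl] = 1.795 × 10^-3 mol / 0.02532 L = 0.07089 mol/L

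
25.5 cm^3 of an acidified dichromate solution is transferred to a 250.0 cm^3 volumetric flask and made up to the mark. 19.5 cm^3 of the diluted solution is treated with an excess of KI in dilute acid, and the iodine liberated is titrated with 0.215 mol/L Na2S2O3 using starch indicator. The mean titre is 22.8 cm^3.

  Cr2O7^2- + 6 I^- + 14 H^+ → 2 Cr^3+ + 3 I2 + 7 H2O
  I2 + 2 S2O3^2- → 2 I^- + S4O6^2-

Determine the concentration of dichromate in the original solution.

0.411 mol/L

n(S2O3^2-) = 0.0228 × 0.215 = 4.90 × 10^-3 mol
n(I2) = n(S2O3^2-)/2 = 2.45 × 10^-3 mol
From the 1:3 ratio, n(Cr2O7^2-) in the aliquot = 1/3 × 2.45 × 10^-3 = 8.17 × 10^-4 mol
[Cr2O7^2-]_dilute = 8.17 × 10^-4 / 0.0195 = 0.0419 mol/L
[Cr2O7^2-]_original = 0.0419 × 250.0/25.5 = 0.411 mol/L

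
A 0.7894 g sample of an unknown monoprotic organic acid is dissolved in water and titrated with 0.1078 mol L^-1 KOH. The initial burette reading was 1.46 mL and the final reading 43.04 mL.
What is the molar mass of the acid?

n(KOH) = 0.04158 L × 0.1078 mol/L = 4.482 × 10^-3 mol
n(HA) = 4.482 × 10^-3 mol (1:1 ratio)
M = m / n = 0.7894 g / 4.482 × 10^-3 mol = 176.1 g/mol

176.1 g/mol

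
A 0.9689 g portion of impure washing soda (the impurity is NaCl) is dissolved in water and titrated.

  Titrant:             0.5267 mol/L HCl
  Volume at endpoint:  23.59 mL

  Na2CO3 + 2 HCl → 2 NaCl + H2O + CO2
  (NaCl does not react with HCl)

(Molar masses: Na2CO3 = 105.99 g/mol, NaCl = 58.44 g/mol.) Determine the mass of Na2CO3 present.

0.6585 g

n(HCl) = 0.02359 × 0.5267 = 0.01242 mol
Let x = n(Na2CO3), y = n(NaCl).
Titrant: 2x = 0.01242;  mass: 105.99x + 58.44y = 0.9689
Solving, x = 6.212 × 10^-3 mol, y = 5.312 × 10^-3 mol
mass of Na2CO3 = 6.212 × 10^-3 × 105.99 = 0.6585 g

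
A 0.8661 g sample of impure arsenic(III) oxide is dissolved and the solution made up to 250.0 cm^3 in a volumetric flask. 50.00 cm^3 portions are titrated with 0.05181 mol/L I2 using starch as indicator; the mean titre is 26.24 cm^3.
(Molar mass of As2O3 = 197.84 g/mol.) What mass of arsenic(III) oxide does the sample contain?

0.6724 g

As2O3 + 2 I2 + 2 H2O → As2O5 + 4 HI
n(I2) per titration = 0.02624 × 0.05181 = 1.359 × 10^-3 mol
From the 1:2 ratio, n(As2O3) in each aliquot = 1/2 × 1.359 × 10^-3 = 6.797 × 10^-4 mol
n(As2O3) in the whole flask = 6.797 × 10^-4 × 250.0/50.00 = 3.399 × 10^-3 mol
mass of As2O3 = 3.399 × 10^-3 × 197.84 = 0.6724 g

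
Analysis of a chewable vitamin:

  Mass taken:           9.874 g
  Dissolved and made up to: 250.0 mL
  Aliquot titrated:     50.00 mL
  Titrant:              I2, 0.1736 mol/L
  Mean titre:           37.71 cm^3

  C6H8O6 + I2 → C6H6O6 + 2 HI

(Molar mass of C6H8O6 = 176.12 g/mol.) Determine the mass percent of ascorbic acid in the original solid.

58.38 %

n(I2) per titration = 0.03771 × 0.1736 = 6.546 × 10^-3 mol
n(C6H8O6) in each aliquot = 6.546 × 10^-3 mol (1:1 ratio)
n(C6H8O6) in the whole flask = 6.546 × 10^-3 × 250.0/50.00 = 0.03273 mol
mass of C6H8O6 = 0.03273 × 176.12 = 5.765 g
% C6H8O6 = 5.765 / 9.874 × 100 = 58.38 %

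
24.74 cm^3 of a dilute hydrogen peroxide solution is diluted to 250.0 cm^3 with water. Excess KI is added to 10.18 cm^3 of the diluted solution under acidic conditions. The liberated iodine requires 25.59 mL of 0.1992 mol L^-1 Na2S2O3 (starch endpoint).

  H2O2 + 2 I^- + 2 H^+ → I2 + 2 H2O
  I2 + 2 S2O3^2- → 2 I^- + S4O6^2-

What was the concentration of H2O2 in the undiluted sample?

n(S2O3^2-) = 0.02559 × 0.1992 = 5.098 × 10^-3 mol
n(I2) = n(S2O3^2-)/2 = 2.549 × 10^-3 mol
n(H2O2) in the aliquot = 2.549 × 10^-3 mol (1:1 ratio)
[H2O2]_dilute = 2.549 × 10^-3 / 0.01018 = 0.2504 mol/L
[H2O2]_original = 0.2504 × 250.0/24.74 = 2.530 mol/L

2.530 mol/L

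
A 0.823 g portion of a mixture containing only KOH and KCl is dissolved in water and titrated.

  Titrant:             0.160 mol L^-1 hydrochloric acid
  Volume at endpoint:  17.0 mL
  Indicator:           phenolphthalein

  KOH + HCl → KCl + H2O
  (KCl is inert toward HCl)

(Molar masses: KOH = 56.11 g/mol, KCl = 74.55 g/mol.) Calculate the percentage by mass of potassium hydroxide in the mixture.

18.5 %

n(HCl) = 0.0170 × 0.160 = 2.72 × 10^-3 mol
Let x = n(KOH), y = n(KCl).
Titrant: 1x = 2.72 × 10^-3;  mass: 56.11x + 74.55y = 0.823
Solving, x = 2.72 × 10^-3 mol, y = 8.99 × 10^-3 mol
mass of KOH = 2.72 × 10^-3 × 56.11 = 0.153 g
% KOH = 0.153 / 0.823 × 100 = 18.5 %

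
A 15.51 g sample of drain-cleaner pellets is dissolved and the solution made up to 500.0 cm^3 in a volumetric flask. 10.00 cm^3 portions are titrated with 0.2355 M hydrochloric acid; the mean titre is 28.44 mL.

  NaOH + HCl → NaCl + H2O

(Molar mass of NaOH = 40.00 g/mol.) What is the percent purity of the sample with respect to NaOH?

n(HCl) per titration = 0.02844 × 0.2355 = 6.698 × 10^-3 mol
n(NaOH) in each aliquot = 6.698 × 10^-3 mol (1:1 ratio)
n(NaOH) in the whole flask = 6.698 × 10^-3 × 500.0/10.00 = 0.3349 mol
mass of NaOH = 0.3349 × 40.00 = 13.40 g
% NaOH = 13.40 / 15.51 × 100 = 86.37 %

86.37 %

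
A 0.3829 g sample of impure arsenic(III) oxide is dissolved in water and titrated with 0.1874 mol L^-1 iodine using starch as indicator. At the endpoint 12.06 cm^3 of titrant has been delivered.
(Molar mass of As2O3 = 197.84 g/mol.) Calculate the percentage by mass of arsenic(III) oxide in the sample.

58.39 %

As2O3 + 2 I2 + 2 H2O → As2O5 + 4 HI
n(I2) = 0.01206 L × 0.1874 mol/L = 2.260 × 10^-3 mol
From the 1:2 ratio, n(As2O3) = 1/2 × 2.260 × 10^-3 = 1.130 × 10^-3 mol
mass of As2O3 = 1.130 × 10^-3 × 197.84 g/mol = 0.2236 g
% As2O3 = 0.2236 / 0.3829 × 100 = 58.39 %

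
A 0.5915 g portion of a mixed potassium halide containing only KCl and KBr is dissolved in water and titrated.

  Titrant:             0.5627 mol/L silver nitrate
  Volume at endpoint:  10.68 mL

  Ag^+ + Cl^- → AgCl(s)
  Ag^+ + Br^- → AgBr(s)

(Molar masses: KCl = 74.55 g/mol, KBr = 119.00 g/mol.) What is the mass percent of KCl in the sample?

n(AgNO3) = 0.01068 × 0.5627 = 6.010 × 10^-3 mol
Let x = n(KCl), y = n(KBr).
Titrant: 1x + 1y = 6.010 × 10^-3;  mass: 74.55x + 119.00y = 0.5915
Solving, x = 2.782 × 10^-3 mol, y = 3.228 × 10^-3 mol
mass of KCl = 2.782 × 10^-3 × 74.55 = 0.2074 g
% KCl = 0.2074 / 0.5915 × 100 = 35.06 %

35.06 %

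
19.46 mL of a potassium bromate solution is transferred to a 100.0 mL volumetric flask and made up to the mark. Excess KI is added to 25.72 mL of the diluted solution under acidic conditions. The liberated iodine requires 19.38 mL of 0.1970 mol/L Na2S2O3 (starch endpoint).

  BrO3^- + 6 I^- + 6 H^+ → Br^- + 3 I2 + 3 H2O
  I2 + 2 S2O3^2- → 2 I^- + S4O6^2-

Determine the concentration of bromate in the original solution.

n(S2O3^2-) = 0.01938 × 0.1970 = 3.818 × 10^-3 mol
n(I2) = n(S2O3^2-)/2 = 1.909 × 10^-3 mol
From the 1:3 ratio, n(BrO3^-) in the aliquot = 1/3 × 1.909 × 10^-3 = 6.363 × 10^-4 mol
[BrO3^-]_dilute = 6.363 × 10^-4 / 0.02572 = 0.02474 mol/L
[BrO3^-]_original = 0.02474 × 100.0/19.46 = 0.1271 mol/L

0.1271 mol/L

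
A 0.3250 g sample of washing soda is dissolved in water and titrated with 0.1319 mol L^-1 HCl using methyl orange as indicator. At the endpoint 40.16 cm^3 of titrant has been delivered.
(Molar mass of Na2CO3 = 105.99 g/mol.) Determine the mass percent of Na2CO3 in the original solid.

Na2CO3 + 2 HCl → 2 NaCl + H2O + CO2
n(HCl) = 0.04016 L × 0.1319 mol/L = 5.297 × 10^-3 mol
From the 1:2 ratio, n(Na2CO3) = 1/2 × 5.297 × 10^-3 = 2.649 × 10^-3 mol
mass of Na2CO3 = 2.649 × 10^-3 × 105.99 g/mol = 0.2807 g
% Na2CO3 = 0.2807 / 0.3250 × 100 = 86.38 %

86.38 %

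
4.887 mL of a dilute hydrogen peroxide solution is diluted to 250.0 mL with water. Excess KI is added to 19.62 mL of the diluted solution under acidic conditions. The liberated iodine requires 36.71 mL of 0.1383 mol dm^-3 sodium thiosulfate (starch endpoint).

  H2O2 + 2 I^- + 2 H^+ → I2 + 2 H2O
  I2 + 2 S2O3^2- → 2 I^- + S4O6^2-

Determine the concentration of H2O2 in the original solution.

6.619 mol/L

n(S2O3^2-) = 0.03671 × 0.1383 = 5.077 × 10^-3 mol
n(I2) = n(S2O3^2-)/2 = 2.538 × 10^-3 mol
n(H2O2) in the aliquot = 2.538 × 10^-3 mol (1:1 ratio)
[H2O2]_dilute = 2.538 × 10^-3 / 0.01962 = 0.1294 mol/L
[H2O2]_original = 0.1294 × 250.0/4.887 = 6.619 mol/L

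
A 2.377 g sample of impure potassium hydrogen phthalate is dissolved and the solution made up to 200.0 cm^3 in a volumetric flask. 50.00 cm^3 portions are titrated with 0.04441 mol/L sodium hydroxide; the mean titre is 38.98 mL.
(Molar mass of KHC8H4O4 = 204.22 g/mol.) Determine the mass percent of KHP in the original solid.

59.49 %

KHC8H4O4 + NaOH → KNaC8H4O4 + H2O
n(NaOH) per titration = 0.03898 × 0.04441 = 1.731 × 10^-3 mol
n(KHC8H4O4) in each aliquot = 1.731 × 10^-3 mol (1:1 ratio)
n(KHC8H4O4) in the whole flask = 1.731 × 10^-3 × 200.0/50.00 = 6.924 × 10^-3 mol
mass of KHC8H4O4 = 6.924 × 10^-3 × 204.22 = 1.414 g
% KHC8H4O4 = 1.414 / 2.377 × 100 = 59.49 %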